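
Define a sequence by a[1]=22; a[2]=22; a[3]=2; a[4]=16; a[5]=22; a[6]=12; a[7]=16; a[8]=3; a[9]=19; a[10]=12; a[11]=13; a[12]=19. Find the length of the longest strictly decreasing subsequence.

4

Negate each value so 'decreasing' becomes 'increasing', then run patience tails on the negated sequence:
-22 → extends → [-22]
-22 → already a tail → [-22]
-2 → extends → [-22, -2]
-16 → replaces -2 → [-22, -16]
-22 → already a tail → [-22, -16]
-12 → extends → [-22, -16, -12]
-16 → already a tail → [-22, -16, -12]
-3 → extends → [-22, -16, -12, -3]
-19 → replaces -16 → [-22, -19, -12, -3]
-12 → already a tail → [-22, -19, -12, -3]
-13 → replaces -12 → [-22, -19, -13, -3]
-19 → already a tail → [-22, -19, -13, -3]
Four tails, so the longest strictly decreasing subsequence of the original has length 4.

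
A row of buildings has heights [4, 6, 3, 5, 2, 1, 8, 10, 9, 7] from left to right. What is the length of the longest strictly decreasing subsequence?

Let dp[i] be the longest strictly decreasing subsequence ending at i:
i:      1  2  3  4  5  6  7  8  9 10
a[i]:   4  6  3  5  2  1  8 10  9  7
dp:     1  1  2  2  3  4  1  1  2  3
Maximum is 4.

4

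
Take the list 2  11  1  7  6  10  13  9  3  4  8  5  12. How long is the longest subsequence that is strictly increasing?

5

Let dp[i] be the length of the longest such subsequence ending at index i:
i:      1  2  3  4  5  6  7  8  9 10 11 12 13
a[i]:   2 11  1  7  6 10 13  9  3  4  8  5 12
dp:     1  2  1  2  2  3  4  3  2  3  4  4  5
Maximum dp value is 5.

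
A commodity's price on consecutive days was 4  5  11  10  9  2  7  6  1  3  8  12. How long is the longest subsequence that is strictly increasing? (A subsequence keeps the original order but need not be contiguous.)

5

Track the smallest tail for each achievable length (strict):
4 → extends → [4]
5 → extends → [4, 5]
11 → extends → [4, 5, 11]
10 → replaces 11 → [4, 5, 10]
9 → replaces 10 → [4, 5, 9]
2 → replaces 4 → [2, 5, 9]
7 → replaces 9 → [2, 5, 7]
6 → replaces 7 → [2, 5, 6]
1 → replaces 2 → [1, 5, 6]
3 → replaces 5 → [1, 3, 6]
8 → extends → [1, 3, 6, 8]
12 → extends → [1, 3, 6, 8, 12]
Five tails, so the longest strictly increasing subsequence has length 5 (e.g. 4, 5, 7, 8, 12).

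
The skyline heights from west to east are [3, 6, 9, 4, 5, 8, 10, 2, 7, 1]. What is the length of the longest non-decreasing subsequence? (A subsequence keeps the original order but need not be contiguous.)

5

Track the smallest tail for each achievable length (allowing ties):
3 → extends → [3]
6 → extends → [3, 6]
9 → extends → [3, 6, 9]
4 → replaces 6 → [3, 4, 9]
5 → replaces 9 → [3, 4, 5]
8 → extends → [3, 4, 5, 8]
10 → extends → [3, 4, 5, 8, 10]
2 → replaces 3 → [2, 4, 5, 8, 10]
7 → replaces 8 → [2, 4, 5, 7, 10]
1 → replaces 2 → [1, 4, 5, 7, 10]
Five tails, so the longest non-decreasing subsequence has length 5 (e.g. 3, 4, 5, 8, 10).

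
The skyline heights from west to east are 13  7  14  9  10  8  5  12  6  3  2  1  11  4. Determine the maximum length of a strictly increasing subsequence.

4

Let dp[i] be the length of the longest such subsequence ending at index i:
i:      1  2  3  4  5  6  7  8  9 10 11 12 13 14
a[i]:  13  7 14  9 10  8  5 12  6  3  2  1 11  4
dp:     1  1  2  2  3  2  1  4  2  1  1  1  4  2
Maximum dp value is 4.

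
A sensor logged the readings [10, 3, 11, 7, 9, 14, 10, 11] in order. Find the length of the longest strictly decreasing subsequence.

2

Let dp[i] be the longest strictly decreasing subsequence ending at i:
i:      1  2  3  4  5  6  7  8
a[i]:  10  3 11  7  9 14 10 11
dp:     1  2  1  2  2  1  2  2
Maximum is 2.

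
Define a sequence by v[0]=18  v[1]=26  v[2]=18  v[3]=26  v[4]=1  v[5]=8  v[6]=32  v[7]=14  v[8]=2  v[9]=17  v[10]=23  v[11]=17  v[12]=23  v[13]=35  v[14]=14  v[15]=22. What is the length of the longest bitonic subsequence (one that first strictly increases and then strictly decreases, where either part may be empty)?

7

inc[i] = longest strictly increasing subsequence ending at i; dec[i] = longest strictly decreasing subsequence starting at i:
i:      0  1  2  3  4  5  6  7  8  9 10 11 12 13 14 15
v[i]:  18 26 18 26  1  8 32 14  2 17 23 17 23 35 14 22
inc:    1  2  1  2  1  2  3  3  2  4  5  4  5  6  3  5
dec:    3  4  3  4  1  2  4  2  1  2  3  2  2  2  1  1
Best peak at i=10 (value 23): inc=5, dec=3, length 5+3−1 = 7.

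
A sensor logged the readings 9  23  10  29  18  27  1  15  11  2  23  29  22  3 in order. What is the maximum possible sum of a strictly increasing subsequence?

Let S[i] be the best sum of a strictly increasing subsequence ending at i:
i:      1  2  3  4  5  6  7  8  9 10 11 12 13 14
a[i]:   9 23 10 29 18 27  1 15 11  2 23 29 22  3
S:      9 32 19 61 37 64  1 34 30  3 60 93 59  6
Maximum is 93 (e.g. 9 + 10 + 18 + 27 + 29).

93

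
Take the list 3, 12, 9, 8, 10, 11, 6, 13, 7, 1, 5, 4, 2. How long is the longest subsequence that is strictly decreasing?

Let dp[i] be the longest strictly decreasing subsequence ending at i:
i:      1  2  3  4  5  6  7  8  9 10 11 12 13
a[i]:   3 12  9  8 10 11  6 13  7  1  5  4  2
dp:     1  1  2  3  2  2  4  1  4  5  5  6  7
Maximum is 7.

7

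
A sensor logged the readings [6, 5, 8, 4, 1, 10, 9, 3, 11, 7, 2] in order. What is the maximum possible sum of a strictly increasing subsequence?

35

Let S[i] be the best sum of a strictly increasing subsequence ending at i:
i:      1  2  3  4  5  6  7  8  9 10 11
a[i]:   6  5  8  4  1 10  9  3 11  7  2
S:      6  5 14  4  1 24 23  4 35 13  3
Maximum is 35 (e.g. 6 + 8 + 10 + 11).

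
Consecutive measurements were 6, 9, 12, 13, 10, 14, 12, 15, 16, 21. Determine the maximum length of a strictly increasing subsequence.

8

Track the smallest tail for each achievable length (strict):
6 → extends → [6]
9 → extends → [6, 9]
12 → extends → [6, 9, 12]
13 → extends → [6, 9, 12, 13]
10 → replaces 12 → [6, 9, 10, 13]
14 → extends → [6, 9, 10, 13, 14]
12 → replaces 13 → [6, 9, 10, 12, 14]
15 → extends → [6, 9, 10, 12, 14, 15]
16 → extends → [6, 9, 10, 12, 14, 15, 16]
21 → extends → [6, 9, 10, 12, 14, 15, 16, 21]
Eight tails, so the longest strictly increasing subsequence has length 8 (e.g. 6, 9, 12, 13, 14, 15, 16, 21).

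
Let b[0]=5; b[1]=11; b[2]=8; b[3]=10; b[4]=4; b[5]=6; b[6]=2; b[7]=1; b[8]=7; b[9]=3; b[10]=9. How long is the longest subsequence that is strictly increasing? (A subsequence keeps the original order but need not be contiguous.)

Track the smallest tail for each achievable length (strict):
5 → extends → [5]
11 → extends → [5, 11]
8 → replaces 11 → [5, 8]
10 → extends → [5, 8, 10]
4 → replaces 5 → [4, 8, 10]
6 → replaces 8 → [4, 6, 10]
2 → replaces 4 → [2, 6, 10]
1 → replaces 2 → [1, 6, 10]
7 → replaces 10 → [1, 6, 7]
3 → replaces 6 → [1, 3, 7]
9 → extends → [1, 3, 7, 9]
Four tails, so the longest strictly increasing subsequence has length 4 (e.g. 5, 6, 7, 9).

4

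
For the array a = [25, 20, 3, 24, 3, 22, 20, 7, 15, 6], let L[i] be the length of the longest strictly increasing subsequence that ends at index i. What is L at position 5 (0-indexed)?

dp[i] = 1 + max{dp[j] : j<i, a[j]<a[i]} (or 1 if no such j):
i:      0  1  2  3  4  5  6  7  8  9
a[i]:  25 20  3 24  3 22 20  7 15  6
dp:     1  1  1  2  1  2  2  2  3  2
At index 5 the value is 2.

2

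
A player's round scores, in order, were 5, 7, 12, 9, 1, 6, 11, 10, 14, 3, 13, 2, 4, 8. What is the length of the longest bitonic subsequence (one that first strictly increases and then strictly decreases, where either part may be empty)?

7

inc[i] = longest strictly increasing subsequence ending at i; dec[i] = longest strictly decreasing subsequence starting at i:
i:      1  2  3  4  5  6  7  8  9 10 11 12 13 14
a[i]:   5  7 12  9  1  6 11 10 14  3 13  2  4  8
inc:    1  2  3  3  1  2  4  4  5  2  5  2  3  4
dec:    3  4  5  4  1  3  4  3  3  2  2  1  1  1
Best peak at i=3 (value 12): inc=3, dec=5, length 3+5−1 = 7.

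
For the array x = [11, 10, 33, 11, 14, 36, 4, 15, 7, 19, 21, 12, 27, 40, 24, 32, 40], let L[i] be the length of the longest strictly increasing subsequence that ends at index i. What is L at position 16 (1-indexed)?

dp[i] = 1 + max{dp[j] : j<i, x[j]<x[i]} (or 1 if no such j):
i:      1  2  3  4  5  6  7  8  9 10 11 12 13 14 15 16 17
x[i]:  11 10 33 11 14 36  4 15  7 19 21 12 27 40 24 32 40
dp:     1  1  2  2  3  4  1  4  2  5  6  3  7  8  7  8  9
At index 16 the value is 8.

8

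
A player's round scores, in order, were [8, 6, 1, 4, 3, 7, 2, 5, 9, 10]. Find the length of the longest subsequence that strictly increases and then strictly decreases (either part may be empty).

inc[i] = longest strictly increasing subsequence ending at i; dec[i] = longest strictly decreasing subsequence starting at i:
i:      1  2  3  4  5  6  7  8  9 10
a[i]:   8  6  1  4  3  7  2  5  9 10
inc:    1  1  1  2  2  3  2  3  4  5
dec:    5  4  1  3  2  2  1  1  1  1
Best peak at i=1 (value 8): inc=1, dec=5, length 1+5−1 = 5.

5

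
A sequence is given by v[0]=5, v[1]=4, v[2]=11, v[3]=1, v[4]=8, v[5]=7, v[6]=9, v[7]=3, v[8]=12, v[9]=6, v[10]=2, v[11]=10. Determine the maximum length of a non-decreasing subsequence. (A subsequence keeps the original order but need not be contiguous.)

4

Track the smallest tail for each achievable length (allowing ties):
5 → extends → [5]
4 → replaces 5 → [4]
11 → extends → [4, 11]
1 → replaces 4 → [1, 11]
8 → replaces 11 → [1, 8]
7 → replaces 8 → [1, 7]
9 → extends → [1, 7, 9]
3 → replaces 7 → [1, 3, 9]
12 → extends → [1, 3, 9, 12]
6 → replaces 9 → [1, 3, 6, 12]
2 → replaces 3 → [1, 2, 6, 12]
10 → replaces 12 → [1, 2, 6, 10]
Four tails, so the longest non-decreasing subsequence has length 4 (e.g. 5, 8, 9, 12).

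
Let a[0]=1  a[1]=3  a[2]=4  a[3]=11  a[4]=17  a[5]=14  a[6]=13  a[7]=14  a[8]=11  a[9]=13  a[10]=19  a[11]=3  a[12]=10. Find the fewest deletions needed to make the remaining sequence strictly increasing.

6

Fewest deletions = n − (longest strictly increasing subsequence).
Patience tails:
1 → extends → [1]
3 → extends → [1, 3]
4 → extends → [1, 3, 4]
11 → extends → [1, 3, 4, 11]
17 → extends → [1, 3, 4, 11, 17]
14 → replaces 17 → [1, 3, 4, 11, 14]
13 → replaces 14 → [1, 3, 4, 11, 13]
14 → extends → [1, 3, 4, 11, 13, 14]
11 → already a tail → [1, 3, 4, 11, 13, 14]
13 → already a tail → [1, 3, 4, 11, 13, 14]
19 → extends → [1, 3, 4, 11, 13, 14, 19]
3 → already a tail → [1, 3, 4, 11, 13, 14, 19]
10 → replaces 11 → [1, 3, 4, 10, 13, 14, 19]
Longest strictly increasing subsequence has length 7, so deletions = 13 − 7 = 6.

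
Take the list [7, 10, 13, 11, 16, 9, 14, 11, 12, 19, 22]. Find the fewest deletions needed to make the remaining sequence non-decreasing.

Fewest deletions = n − (longest non-decreasing subsequence).
i:      1  2  3  4  5  6  7  8  9 10 11
a[i]:   7 10 13 11 16  9 14 11 12 19 22
dp:     1  2  3  3  4  2  4  4  5  6  7
max dp = 7, so deletions = 11 − 7 = 4.

4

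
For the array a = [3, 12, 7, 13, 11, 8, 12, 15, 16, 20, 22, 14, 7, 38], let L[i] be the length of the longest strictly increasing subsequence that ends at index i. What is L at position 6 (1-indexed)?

3

dp[i] = 1 + max{dp[j] : j<i, a[j]<a[i]} (or 1 if no such j):
i:      1  2  3  4  5  6  7  8  9 10 11 12 13 14
a[i]:   3 12  7 13 11  8 12 15 16 20 22 14  7 38
dp:     1  2  2  3  3  3  4  5  6  7  8  5  2  9
At index 6 the value is 3.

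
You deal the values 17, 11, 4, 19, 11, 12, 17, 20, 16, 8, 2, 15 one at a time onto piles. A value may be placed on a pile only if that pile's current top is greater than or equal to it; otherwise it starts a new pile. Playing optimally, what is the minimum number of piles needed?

5

Place each on the leftmost legal pile:
17 → new pile 1 (tops now [17])
11 → pile 1 (tops now [11])
4 → pile 1 (tops now [4])
19 → new pile 2 (tops now [4, 19])
11 → pile 2 (tops now [4, 11])
12 → new pile 3 (tops now [4, 11, 12])
17 → new pile 4 (tops now [4, 11, 12, 17])
20 → new pile 5 (tops now [4, 11, 12, 17, 20])
16 → pile 4 (tops now [4, 11, 12, 16, 20])
8 → pile 2 (tops now [4, 8, 12, 16, 20])
2 → pile 1 (tops now [2, 8, 12, 16, 20])
15 → pile 4 (tops now [2, 8, 12, 15, 20])
Five piles.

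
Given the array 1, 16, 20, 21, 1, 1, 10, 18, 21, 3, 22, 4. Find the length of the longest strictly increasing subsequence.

5

Track the smallest tail for each achievable length (strict):
1 → extends → [1]
16 → extends → [1, 16]
20 → extends → [1, 16, 20]
21 → extends → [1, 16, 20, 21]
1 → already a tail → [1, 16, 20, 21]
1 → already a tail → [1, 16, 20, 21]
10 → replaces 16 → [1, 10, 20, 21]
18 → replaces 20 → [1, 10, 18, 21]
21 → already a tail → [1, 10, 18, 21]
3 → replaces 10 → [1, 3, 18, 21]
22 → extends → [1, 3, 18, 21, 22]
4 → replaces 18 → [1, 3, 4, 21, 22]
Five tails, so the longest strictly increasing subsequence has length 5 (e.g. 1, 16, 20, 21, 22).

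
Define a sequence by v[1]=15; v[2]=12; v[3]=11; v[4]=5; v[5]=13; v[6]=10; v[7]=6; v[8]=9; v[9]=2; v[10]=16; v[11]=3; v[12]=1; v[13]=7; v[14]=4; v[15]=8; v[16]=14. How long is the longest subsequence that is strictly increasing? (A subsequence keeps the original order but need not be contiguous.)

5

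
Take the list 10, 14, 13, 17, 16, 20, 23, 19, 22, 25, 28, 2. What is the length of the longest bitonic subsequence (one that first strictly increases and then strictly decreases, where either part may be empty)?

8

inc[i] = longest strictly increasing subsequence ending at i; dec[i] = longest strictly decreasing subsequence starting at i:
i:      1  2  3  4  5  6  7  8  9 10 11 12
a[i]:  10 14 13 17 16 20 23 19 22 25 28  2
inc:    1  2  2  3  3  4  5  4  5  6  7  1
dec:    2  3  2  3  2  3  3  2  2  2  2  1
Best peak at i=11 (value 28): inc=7, dec=2, length 7+2−1 = 8.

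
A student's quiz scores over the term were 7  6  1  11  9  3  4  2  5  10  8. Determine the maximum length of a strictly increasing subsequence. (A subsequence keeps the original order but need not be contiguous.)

Track the smallest tail for each achievable length (strict):
7 → extends → [7]
6 → replaces 7 → [6]
1 → replaces 6 → [1]
11 → extends → [1, 11]
9 → replaces 11 → [1, 9]
3 → replaces 9 → [1, 3]
4 → extends → [1, 3, 4]
2 → replaces 3 → [1, 2, 4]
5 → extends → [1, 2, 4, 5]
10 → extends → [1, 2, 4, 5, 10]
8 → replaces 10 → [1, 2, 4, 5, 8]
Five tails, so the longest strictly increasing subsequence has length 5 (e.g. 1, 3, 4, 5, 10).

5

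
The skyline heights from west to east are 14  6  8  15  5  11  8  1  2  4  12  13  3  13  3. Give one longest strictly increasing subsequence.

6, 8, 11, 12, 13

Patience tails give the LIS length; then backtrack through the dp parents:
14 → extends → [14]
6 → replaces 14 → [6]
8 → extends → [6, 8]
15 → extends → [6, 8, 15]
5 → replaces 6 → [5, 8, 15]
11 → replaces 15 → [5, 8, 11]
8 → already a tail → [5, 8, 11]
1 → replaces 5 → [1, 8, 11]
2 → replaces 8 → [1, 2, 11]
4 → replaces 11 → [1, 2, 4]
12 → extends → [1, 2, 4, 12]
13 → extends → [1, 2, 4, 12, 13]
3 → replaces 4 → [1, 2, 3, 12, 13]
13 → already a tail → [1, 2, 3, 12, 13]
3 → already a tail → [1, 2, 3, 12, 13]
Length 5; one witness is 6, 8, 11, 12, 13.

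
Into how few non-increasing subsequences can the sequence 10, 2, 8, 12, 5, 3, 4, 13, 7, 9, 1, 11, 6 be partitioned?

The minimum number of non-increasing subsequences covering a sequence equals the length of its longest strictly increasing subsequence.
LIS length is 6 (e.g. 2, 3, 4, 7, 9, 11), so 6 piles are needed.

6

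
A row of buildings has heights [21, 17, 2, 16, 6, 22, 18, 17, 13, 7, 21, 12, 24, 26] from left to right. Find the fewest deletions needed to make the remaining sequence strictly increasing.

8

Fewest deletions = n − (longest strictly increasing subsequence).
i:      1  2  3  4  5  6  7  8  9 10 11 12 13 14
a[i]:  21 17  2 16  6 22 18 17 13  7 21 12 24 26
dp:     1  1  1  2  2  3  3  3  3  3  4  4  5  6
max dp = 6, so deletions = 14 − 6 = 8.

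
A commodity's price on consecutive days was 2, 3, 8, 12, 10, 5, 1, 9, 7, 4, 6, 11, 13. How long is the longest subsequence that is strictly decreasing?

Let dp[i] be the longest strictly decreasing subsequence ending at i:
i:      1  2  3  4  5  6  7  8  9 10 11 12 13
a[i]:   2  3  8 12 10  5  1  9  7  4  6 11 13
dp:     1  1  1  1  2  3  4  3  4  5  5  2  1
Maximum is 5.

5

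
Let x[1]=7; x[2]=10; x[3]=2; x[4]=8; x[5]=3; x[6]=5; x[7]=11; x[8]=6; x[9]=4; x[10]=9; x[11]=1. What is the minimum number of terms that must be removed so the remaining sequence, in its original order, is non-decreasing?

Fewest deletions = n − (longest non-decreasing subsequence).
Patience tails:
7 → extends → [7]
10 → extends → [7, 10]
2 → replaces 7 → [2, 10]
8 → replaces 10 → [2, 8]
3 → replaces 8 → [2, 3]
5 → extends → [2, 3, 5]
11 → extends → [2, 3, 5, 11]
6 → replaces 11 → [2, 3, 5, 6]
4 → replaces 5 → [2, 3, 4, 6]
9 → extends → [2, 3, 4, 6, 9]
1 → replaces 2 → [1, 3, 4, 6, 9]
Longest non-decreasing subsequence has length 5, so deletions = 11 − 5 = 6.

6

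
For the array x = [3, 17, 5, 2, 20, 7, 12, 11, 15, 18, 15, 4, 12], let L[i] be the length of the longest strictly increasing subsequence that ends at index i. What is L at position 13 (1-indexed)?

5

dp[i] = 1 + max{dp[j] : j<i, x[j]<x[i]} (or 1 if no such j):
i:      1  2  3  4  5  6  7  8  9 10 11 12 13
x[i]:   3 17  5  2 20  7 12 11 15 18 15  4 12
dp:     1  2  2  1  3  3  4  4  5  6  5  2  5
At index 13 the value is 5.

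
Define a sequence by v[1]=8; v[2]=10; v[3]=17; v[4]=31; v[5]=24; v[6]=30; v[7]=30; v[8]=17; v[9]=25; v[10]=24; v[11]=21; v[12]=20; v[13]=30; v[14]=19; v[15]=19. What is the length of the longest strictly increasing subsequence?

Let dp[i] be the length of the longest such subsequence ending at index i:
i:      1  2  3  4  5  6  7  8  9 10 11 12 13 14 15
v[i]:   8 10 17 31 24 30 30 17 25 24 21 20 30 19 19
dp:     1  2  3  4  4  5  5  3  5  4  4  4  6  4  4
Maximum dp value is 6.

6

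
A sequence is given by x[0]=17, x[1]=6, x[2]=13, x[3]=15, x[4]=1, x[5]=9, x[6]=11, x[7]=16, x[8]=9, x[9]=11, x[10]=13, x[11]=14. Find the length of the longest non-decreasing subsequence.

Let dp[i] be the length of the longest such subsequence ending at index i:
i:      0  1  2  3  4  5  6  7  8  9 10 11
x[i]:  17  6 13 15  1  9 11 16  9 11 13 14
dp:     1  1  2  3  1  2  3  4  3  4  5  6
Maximum dp value is 6.

6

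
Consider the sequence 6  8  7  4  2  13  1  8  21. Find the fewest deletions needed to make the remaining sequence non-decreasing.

Fewest deletions = n − (longest non-decreasing subsequence).
i:      1  2  3  4  5  6  7  8  9
a[i]:   6  8  7  4  2 13  1  8 21
dp:     1  2  2  1  1  3  1  3  4
max dp = 4, so deletions = 9 − 4 = 5.

5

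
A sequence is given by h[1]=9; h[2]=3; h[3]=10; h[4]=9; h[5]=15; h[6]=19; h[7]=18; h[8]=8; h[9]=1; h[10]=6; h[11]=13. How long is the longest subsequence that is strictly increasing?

4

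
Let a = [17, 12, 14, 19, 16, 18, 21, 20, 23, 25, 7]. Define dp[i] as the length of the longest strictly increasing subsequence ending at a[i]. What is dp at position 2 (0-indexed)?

dp[i] = 1 + max{dp[j] : j<i, a[j]<a[i]} (or 1 if no such j):
i:      0  1  2  3  4  5  6  7  8  9 10
a[i]:  17 12 14 19 16 18 21 20 23 25  7
dp:     1  1  2  3  3  4  5  5  6  7  1
At index 2 the value is 2.

2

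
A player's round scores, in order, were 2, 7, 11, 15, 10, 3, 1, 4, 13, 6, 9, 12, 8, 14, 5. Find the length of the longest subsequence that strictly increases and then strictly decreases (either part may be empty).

inc[i] = longest strictly increasing subsequence ending at i; dec[i] = longest strictly decreasing subsequence starting at i:
i:      1  2  3  4  5  6  7  8  9 10 11 12 13 14 15
a[i]:   2  7 11 15 10  3  1  4 13  6  9 12  8 14  5
inc:    1  2  3  4  3  2  1  3  4  4  5  6  5  7  4
dec:    2  3  5  5  4  2  1  1  4  2  3  3  2  2  1
Best peak at i=4 (value 15): inc=4, dec=5, length 4+5−1 = 8.

8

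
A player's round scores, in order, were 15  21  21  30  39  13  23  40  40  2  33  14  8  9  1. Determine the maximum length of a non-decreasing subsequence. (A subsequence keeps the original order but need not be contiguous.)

Let dp[i] be the length of the longest such subsequence ending at index i:
i:      1  2  3  4  5  6  7  8  9 10 11 12 13 14 15
a[i]:  15 21 21 30 39 13 23 40 40  2 33 14  8  9  1
dp:     1  2  3  4  5  1  4  6  7  1  5  2  2  3  1
Maximum dp value is 7.

7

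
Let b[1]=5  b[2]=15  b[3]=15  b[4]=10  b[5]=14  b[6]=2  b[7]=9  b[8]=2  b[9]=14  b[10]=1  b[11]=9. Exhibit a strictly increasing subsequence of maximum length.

5, 10, 14

Patience tails give the LIS length; then backtrack through the dp parents:
5 → extends → [5]
15 → extends → [5, 15]
15 → already a tail → [5, 15]
10 → replaces 15 → [5, 10]
14 → extends → [5, 10, 14]
2 → replaces 5 → [2, 10, 14]
9 → replaces 10 → [2, 9, 14]
2 → already a tail → [2, 9, 14]
14 → already a tail → [2, 9, 14]
1 → replaces 2 → [1, 9, 14]
9 → already a tail → [1, 9, 14]
Length 3; one witness is 5, 10, 14.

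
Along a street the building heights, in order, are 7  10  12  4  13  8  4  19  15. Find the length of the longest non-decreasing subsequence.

5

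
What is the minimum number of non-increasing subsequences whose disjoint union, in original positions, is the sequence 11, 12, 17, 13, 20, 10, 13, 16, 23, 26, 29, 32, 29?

8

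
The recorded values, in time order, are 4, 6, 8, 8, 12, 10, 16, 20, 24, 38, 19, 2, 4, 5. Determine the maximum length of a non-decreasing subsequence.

9

Let dp[i] be the length of the longest such subsequence ending at index i:
i:      1  2  3  4  5  6  7  8  9 10 11 12 13 14
a[i]:   4  6  8  8 12 10 16 20 24 38 19  2  4  5
dp:     1  2  3  4  5  5  6  7  8  9  7  1  2  3
Maximum dp value is 9.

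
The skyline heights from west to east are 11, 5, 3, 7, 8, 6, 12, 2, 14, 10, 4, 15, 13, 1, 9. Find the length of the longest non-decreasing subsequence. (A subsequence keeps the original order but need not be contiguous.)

Let dp[i] be the length of the longest such subsequence ending at index i:
i:      1  2  3  4  5  6  7  8  9 10 11 12 13 14 15
a[i]:  11  5  3  7  8  6 12  2 14 10  4 15 13  1  9
dp:     1  1  1  2  3  2  4  1  5  4  2  6  5  1  4
Maximum dp value is 6.

6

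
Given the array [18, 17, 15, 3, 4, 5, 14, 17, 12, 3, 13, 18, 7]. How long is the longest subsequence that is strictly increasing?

6

Track the smallest tail for each achievable length (strict):
18 → extends → [18]
17 → replaces 18 → [17]
15 → replaces 17 → [15]
3 → replaces 15 → [3]
4 → extends → [3, 4]
5 → extends → [3, 4, 5]
14 → extends → [3, 4, 5, 14]
17 → extends → [3, 4, 5, 14, 17]
12 → replaces 14 → [3, 4, 5, 12, 17]
3 → already a tail → [3, 4, 5, 12, 17]
13 → replaces 17 → [3, 4, 5, 12, 13]
18 → extends → [3, 4, 5, 12, 13, 18]
7 → replaces 12 → [3, 4, 5, 7, 13, 18]
Six tails, so the longest strictly increasing subsequence has length 6 (e.g. 3, 4, 5, 14, 17, 18).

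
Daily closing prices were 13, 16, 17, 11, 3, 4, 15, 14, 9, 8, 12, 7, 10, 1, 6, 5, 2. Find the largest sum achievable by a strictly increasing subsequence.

Let S[i] be the best sum of a strictly increasing subsequence ending at i:
i:      1  2  3  4  5  6  7  8  9 10 11 12 13 14 15 16 17
a[i]:  13 16 17 11  3  4 15 14  9  8 12  7 10  1  6  5  2
S:     13 29 46 11  3  7 28 27 16 15 28 14 26  1 13 12  3
Maximum is 46 (e.g. 13 + 16 + 17).

46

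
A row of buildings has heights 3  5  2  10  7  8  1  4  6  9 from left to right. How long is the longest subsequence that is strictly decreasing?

3

Negate each value so 'decreasing' becomes 'increasing', then run patience tails on the negated sequence:
-3 → extends → [-3]
-5 → replaces -3 → [-5]
-2 → extends → [-5, -2]
-10 → replaces -5 → [-10, -2]
-7 → replaces -2 → [-10, -7]
-8 → replaces -7 → [-10, -8]
-1 → extends → [-10, -8, -1]
-4 → replaces -1 → [-10, -8, -4]
-6 → replaces -4 → [-10, -8, -6]
-9 → replaces -8 → [-10, -9, -6]
Three tails, so the longest strictly decreasing subsequence of the original has length 3.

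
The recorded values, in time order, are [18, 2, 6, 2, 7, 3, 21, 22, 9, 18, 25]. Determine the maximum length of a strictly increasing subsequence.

Track the smallest tail for each achievable length (strict):
18 → extends → [18]
2 → replaces 18 → [2]
6 → extends → [2, 6]
2 → already a tail → [2, 6]
7 → extends → [2, 6, 7]
3 → replaces 6 → [2, 3, 7]
21 → extends → [2, 3, 7, 21]
22 → extends → [2, 3, 7, 21, 22]
9 → replaces 21 → [2, 3, 7, 9, 22]
18 → replaces 22 → [2, 3, 7, 9, 18]
25 → extends → [2, 3, 7, 9, 18, 25]
Six tails, so the longest strictly increasing subsequence has length 6 (e.g. 2, 6, 7, 21, 22, 25).

6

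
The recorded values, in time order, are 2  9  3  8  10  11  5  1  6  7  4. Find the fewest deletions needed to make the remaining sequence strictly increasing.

6

Fewest deletions = n − (longest strictly increasing subsequence).
i:      1  2  3  4  5  6  7  8  9 10 11
a[i]:   2  9  3  8 10 11  5  1  6  7  4
dp:     1  2  2  3  4  5  3  1  4  5  3
max dp = 5, so deletions = 11 − 5 = 6.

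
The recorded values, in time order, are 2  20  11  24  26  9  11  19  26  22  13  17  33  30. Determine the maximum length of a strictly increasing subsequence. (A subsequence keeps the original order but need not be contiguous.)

6

Let dp[i] be the length of the longest such subsequence ending at index i:
i:      1  2  3  4  5  6  7  8  9 10 11 12 13 14
a[i]:   2 20 11 24 26  9 11 19 26 22 13 17 33 30
dp:     1  2  2  3  4  2  3  4  5  5  4  5  6  6
Maximum dp value is 6.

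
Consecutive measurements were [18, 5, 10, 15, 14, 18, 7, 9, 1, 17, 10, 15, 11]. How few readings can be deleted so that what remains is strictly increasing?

8

Fewest deletions = n − (longest strictly increasing subsequence).
Patience tails:
18 → extends → [18]
5 → replaces 18 → [5]
10 → extends → [5, 10]
15 → extends → [5, 10, 15]
14 → replaces 15 → [5, 10, 14]
18 → extends → [5, 10, 14, 18]
7 → replaces 10 → [5, 7, 14, 18]
9 → replaces 14 → [5, 7, 9, 18]
1 → replaces 5 → [1, 7, 9, 18]
17 → replaces 18 → [1, 7, 9, 17]
10 → replaces 17 → [1, 7, 9, 10]
15 → extends → [1, 7, 9, 10, 15]
11 → replaces 15 → [1, 7, 9, 10, 11]
Longest strictly increasing subsequence has length 5, so deletions = 13 − 5 = 8.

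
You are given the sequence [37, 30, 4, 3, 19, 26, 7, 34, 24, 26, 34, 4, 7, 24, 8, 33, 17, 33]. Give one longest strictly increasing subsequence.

3, 4, 7, 8, 17, 33

Patience tails give the LIS length; then backtrack through the dp parents:
37 → extends → [37]
30 → replaces 37 → [30]
4 → replaces 30 → [4]
3 → replaces 4 → [3]
19 → extends → [3, 19]
26 → extends → [3, 19, 26]
7 → replaces 19 → [3, 7, 26]
34 → extends → [3, 7, 26, 34]
24 → replaces 26 → [3, 7, 24, 34]
26 → replaces 34 → [3, 7, 24, 26]
34 → extends → [3, 7, 24, 26, 34]
4 → replaces 7 → [3, 4, 24, 26, 34]
7 → replaces 24 → [3, 4, 7, 26, 34]
24 → replaces 26 → [3, 4, 7, 24, 34]
8 → replaces 24 → [3, 4, 7, 8, 34]
33 → replaces 34 → [3, 4, 7, 8, 33]
17 → replaces 33 → [3, 4, 7, 8, 17]
33 → extends → [3, 4, 7, 8, 17, 33]
Length 6; one witness is 3, 4, 7, 8, 17, 33.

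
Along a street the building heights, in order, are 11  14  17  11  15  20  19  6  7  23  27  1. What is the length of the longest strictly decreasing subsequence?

Let dp[i] be the longest strictly decreasing subsequence ending at i:
i:      1  2  3  4  5  6  7  8  9 10 11 12
a[i]:  11 14 17 11 15 20 19  6  7 23 27  1
dp:     1  1  1  2  2  1  2  3  3  1  1  4
Maximum is 4.

4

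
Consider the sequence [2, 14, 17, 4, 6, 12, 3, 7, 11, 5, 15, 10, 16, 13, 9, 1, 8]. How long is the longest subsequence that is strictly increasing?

7

Track the smallest tail for each achievable length (strict):
2 → extends → [2]
14 → extends → [2, 14]
17 → extends → [2, 14, 17]
4 → replaces 14 → [2, 4, 17]
6 → replaces 17 → [2, 4, 6]
12 → extends → [2, 4, 6, 12]
3 → replaces 4 → [2, 3, 6, 12]
7 → replaces 12 → [2, 3, 6, 7]
11 → extends → [2, 3, 6, 7, 11]
5 → replaces 6 → [2, 3, 5, 7, 11]
15 → extends → [2, 3, 5, 7, 11, 15]
10 → replaces 11 → [2, 3, 5, 7, 10, 15]
16 → extends → [2, 3, 5, 7, 10, 15, 16]
13 → replaces 15 → [2, 3, 5, 7, 10, 13, 16]
9 → replaces 10 → [2, 3, 5, 7, 9, 13, 16]
1 → replaces 2 → [1, 3, 5, 7, 9, 13, 16]
8 → replaces 9 → [1, 3, 5, 7, 8, 13, 16]
Seven tails, so the longest strictly increasing subsequence has length 7 (e.g. 2, 4, 6, 7, 11, 15, 16).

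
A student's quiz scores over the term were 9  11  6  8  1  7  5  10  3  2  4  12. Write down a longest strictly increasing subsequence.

Patience tails give the LIS length; then backtrack through the dp parents:
9 → extends → [9]
11 → extends → [9, 11]
6 → replaces 9 → [6, 11]
8 → replaces 11 → [6, 8]
1 → replaces 6 → [1, 8]
7 → replaces 8 → [1, 7]
5 → replaces 7 → [1, 5]
10 → extends → [1, 5, 10]
3 → replaces 5 → [1, 3, 10]
2 → replaces 3 → [1, 2, 10]
4 → replaces 10 → [1, 2, 4]
12 → extends → [1, 2, 4, 12]
Length 4; one witness is 6, 8, 10, 12.

6, 8, 10, 12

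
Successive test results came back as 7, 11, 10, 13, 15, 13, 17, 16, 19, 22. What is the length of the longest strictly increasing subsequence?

7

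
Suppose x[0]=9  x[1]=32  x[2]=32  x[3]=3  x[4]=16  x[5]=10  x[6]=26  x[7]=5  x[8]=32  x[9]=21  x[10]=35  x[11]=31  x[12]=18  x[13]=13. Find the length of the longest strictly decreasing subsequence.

5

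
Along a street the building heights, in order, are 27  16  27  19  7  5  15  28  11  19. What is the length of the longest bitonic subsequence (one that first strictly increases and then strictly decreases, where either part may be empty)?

inc[i] = longest strictly increasing subsequence ending at i; dec[i] = longest strictly decreasing subsequence starting at i:
i:      1  2  3  4  5  6  7  8  9 10
a[i]:  27 16 27 19  7  5 15 28 11 19
inc:    1  1  2  2  1  1  2  3  2  3
dec:    4  3  4  3  2  1  2  2  1  1
Best peak at i=3 (value 27): inc=2, dec=4, length 2+4−1 = 5.

5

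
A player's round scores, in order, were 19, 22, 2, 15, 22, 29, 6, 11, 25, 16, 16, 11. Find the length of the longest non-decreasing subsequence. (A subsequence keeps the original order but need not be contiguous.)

5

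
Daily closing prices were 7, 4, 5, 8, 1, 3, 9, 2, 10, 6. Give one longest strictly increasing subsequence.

4, 5, 8, 9, 10

Patience tails give the LIS length; then backtrack through the dp parents:
7 → extends → [7]
4 → replaces 7 → [4]
5 → extends → [4, 5]
8 → extends → [4, 5, 8]
1 → replaces 4 → [1, 5, 8]
3 → replaces 5 → [1, 3, 8]
9 → extends → [1, 3, 8, 9]
2 → replaces 3 → [1, 2, 8, 9]
10 → extends → [1, 2, 8, 9, 10]
6 → replaces 8 → [1, 2, 6, 9, 10]
Length 5; one witness is 4, 5, 8, 9, 10.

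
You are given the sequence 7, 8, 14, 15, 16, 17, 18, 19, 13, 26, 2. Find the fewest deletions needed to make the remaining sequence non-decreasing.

2

Fewest deletions = n − (longest non-decreasing subsequence).
i:      1  2  3  4  5  6  7  8  9 10 11
a[i]:   7  8 14 15 16 17 18 19 13 26  2
dp:     1  2  3  4  5  6  7  8  3  9  1
max dp = 9, so deletions = 11 − 9 = 2.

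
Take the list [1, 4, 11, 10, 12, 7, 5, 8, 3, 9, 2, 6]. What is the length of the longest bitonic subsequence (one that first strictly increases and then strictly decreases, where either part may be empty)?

8

inc[i] = longest strictly increasing subsequence ending at i; dec[i] = longest strictly decreasing subsequence starting at i:
i:      1  2  3  4  5  6  7  8  9 10 11 12
a[i]:   1  4 11 10 12  7  5  8  3  9  2  6
inc:    1  2  3  3  4  3  3  4  2  5  2  4
dec:    1  3  6  5  5  4  3  3  2  2  1  1
Best peak at i=3 (value 11): inc=3, dec=6, length 3+6−1 = 8.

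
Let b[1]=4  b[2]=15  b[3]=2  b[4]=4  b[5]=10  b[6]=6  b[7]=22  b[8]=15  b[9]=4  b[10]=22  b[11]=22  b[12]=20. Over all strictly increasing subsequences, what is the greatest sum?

Let S[i] be the best sum of a strictly increasing subsequence ending at i:
i:      1  2  3  4  5  6  7  8  9 10 11 12
b[i]:   4 15  2  4 10  6 22 15  4 22 22 20
S:      4 19  2  6 16 12 41 31  6 53 53 51
Maximum is 53 (e.g. 2 + 4 + 10 + 15 + 22).

53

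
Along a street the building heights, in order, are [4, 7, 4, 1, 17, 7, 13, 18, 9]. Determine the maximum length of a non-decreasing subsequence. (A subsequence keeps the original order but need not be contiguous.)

5

Let dp[i] be the length of the longest such subsequence ending at index i:
i:      1  2  3  4  5  6  7  8  9
a[i]:   4  7  4  1 17  7 13 18  9
dp:     1  2  2  1  3  3  4  5  4
Maximum dp value is 5.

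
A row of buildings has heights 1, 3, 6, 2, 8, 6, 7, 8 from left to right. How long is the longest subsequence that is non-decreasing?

6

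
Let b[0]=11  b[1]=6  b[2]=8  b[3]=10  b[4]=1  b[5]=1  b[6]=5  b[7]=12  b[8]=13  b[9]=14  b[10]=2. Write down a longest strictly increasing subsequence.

6, 8, 10, 12, 13, 14

Patience tails give the LIS length; then backtrack through the dp parents:
11 → extends → [11]
6 → replaces 11 → [6]
8 → extends → [6, 8]
10 → extends → [6, 8, 10]
1 → replaces 6 → [1, 8, 10]
1 → already a tail → [1, 8, 10]
5 → replaces 8 → [1, 5, 10]
12 → extends → [1, 5, 10, 12]
13 → extends → [1, 5, 10, 12, 13]
14 → extends → [1, 5, 10, 12, 13, 14]
2 → replaces 5 → [1, 2, 10, 12, 13, 14]
Length 6; one witness is 6, 8, 10, 12, 13, 14.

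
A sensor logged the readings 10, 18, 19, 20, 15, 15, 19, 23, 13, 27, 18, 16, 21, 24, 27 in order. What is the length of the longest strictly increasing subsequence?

Let dp[i] be the length of the longest such subsequence ending at index i:
i:      1  2  3  4  5  6  7  8  9 10 11 12 13 14 15
a[i]:  10 18 19 20 15 15 19 23 13 27 18 16 21 24 27
dp:     1  2  3  4  2  2  3  5  2  6  3  3  5  6  7
Maximum dp value is 7.

7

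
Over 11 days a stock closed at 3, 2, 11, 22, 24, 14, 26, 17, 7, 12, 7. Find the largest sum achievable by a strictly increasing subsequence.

Let S[i] be the best sum of a strictly increasing subsequence ending at i:
i:      1  2  3  4  5  6  7  8  9 10 11
a[i]:   3  2 11 22 24 14 26 17  7 12  7
S:      3  2 14 36 60 28 86 45 10 26 10
Maximum is 86 (e.g. 3 + 11 + 22 + 24 + 26).

86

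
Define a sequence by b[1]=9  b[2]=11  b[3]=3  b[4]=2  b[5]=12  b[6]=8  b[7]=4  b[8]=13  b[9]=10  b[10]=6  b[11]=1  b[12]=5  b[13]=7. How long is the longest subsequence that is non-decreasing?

Track the smallest tail for each achievable length (allowing ties):
9 → extends → [9]
11 → extends → [9, 11]
3 → replaces 9 → [3, 11]
2 → replaces 3 → [2, 11]
12 → extends → [2, 11, 12]
8 → replaces 11 → [2, 8, 12]
4 → replaces 8 → [2, 4, 12]
13 → extends → [2, 4, 12, 13]
10 → replaces 12 → [2, 4, 10, 13]
6 → replaces 10 → [2, 4, 6, 13]
1 → replaces 2 → [1, 4, 6, 13]
5 → replaces 6 → [1, 4, 5, 13]
7 → replaces 13 → [1, 4, 5, 7]
Four tails, so the longest non-decreasing subsequence has length 4 (e.g. 9, 11, 12, 13).

4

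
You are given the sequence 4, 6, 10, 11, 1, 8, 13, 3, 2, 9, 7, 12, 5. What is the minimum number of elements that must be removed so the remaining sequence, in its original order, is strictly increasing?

Fewest deletions = n − (longest strictly increasing subsequence).
Patience tails:
4 → extends → [4]
6 → extends → [4, 6]
10 → extends → [4, 6, 10]
11 → extends → [4, 6, 10, 11]
1 → replaces 4 → [1, 6, 10, 11]
8 → replaces 10 → [1, 6, 8, 11]
13 → extends → [1, 6, 8, 11, 13]
3 → replaces 6 → [1, 3, 8, 11, 13]
2 → replaces 3 → [1, 2, 8, 11, 13]
9 → replaces 11 → [1, 2, 8, 9, 13]
7 → replaces 8 → [1, 2, 7, 9, 13]
12 → replaces 13 → [1, 2, 7, 9, 12]
5 → replaces 7 → [1, 2, 5, 9, 12]
Longest strictly increasing subsequence has length 5, so deletions = 13 − 5 = 8.

8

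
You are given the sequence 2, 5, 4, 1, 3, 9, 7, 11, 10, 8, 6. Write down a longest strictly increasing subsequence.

2, 5, 9, 11

Patience tails give the LIS length; then backtrack through the dp parents:
2 → extends → [2]
5 → extends → [2, 5]
4 → replaces 5 → [2, 4]
1 → replaces 2 → [1, 4]
3 → replaces 4 → [1, 3]
9 → extends → [1, 3, 9]
7 → replaces 9 → [1, 3, 7]
11 → extends → [1, 3, 7, 11]
10 → replaces 11 → [1, 3, 7, 10]
8 → replaces 10 → [1, 3, 7, 8]
6 → replaces 7 → [1, 3, 6, 8]
Length 4; one witness is 2, 5, 9, 11.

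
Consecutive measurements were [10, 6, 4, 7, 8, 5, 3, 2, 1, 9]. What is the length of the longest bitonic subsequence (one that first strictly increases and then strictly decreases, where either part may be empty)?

7

inc[i] = longest strictly increasing subsequence ending at i; dec[i] = longest strictly decreasing subsequence starting at i:
i:      1  2  3  4  5  6  7  8  9 10
a[i]:  10  6  4  7  8  5  3  2  1  9
inc:    1  1  1  2  3  2  1  1  1  4
dec:    6  5  4  5  5  4  3  2  1  1
Best peak at i=5 (value 8): inc=3, dec=5, length 3+5−1 = 7.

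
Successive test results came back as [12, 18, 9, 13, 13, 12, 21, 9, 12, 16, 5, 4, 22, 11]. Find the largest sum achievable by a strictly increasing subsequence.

73

Let S[i] be the best sum of a strictly increasing subsequence ending at i:
i:      1  2  3  4  5  6  7  8  9 10 11 12 13 14
a[i]:  12 18  9 13 13 12 21  9 12 16  5  4 22 11
S:     12 30  9 25 25 21 51  9 21 41  5  4 73 20
Maximum is 73 (e.g. 12 + 18 + 21 + 22).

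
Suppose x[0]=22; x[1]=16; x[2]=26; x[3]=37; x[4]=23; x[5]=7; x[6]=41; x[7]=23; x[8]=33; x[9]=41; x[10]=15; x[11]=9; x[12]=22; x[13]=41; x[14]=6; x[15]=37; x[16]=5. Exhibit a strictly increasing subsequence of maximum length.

Patience tails give the LIS length; then backtrack through the dp parents:
22 → extends → [22]
16 → replaces 22 → [16]
26 → extends → [16, 26]
37 → extends → [16, 26, 37]
23 → replaces 26 → [16, 23, 37]
7 → replaces 16 → [7, 23, 37]
41 → extends → [7, 23, 37, 41]
23 → already a tail → [7, 23, 37, 41]
33 → replaces 37 → [7, 23, 33, 41]
41 → already a tail → [7, 23, 33, 41]
15 → replaces 23 → [7, 15, 33, 41]
9 → replaces 15 → [7, 9, 33, 41]
22 → replaces 33 → [7, 9, 22, 41]
41 → already a tail → [7, 9, 22, 41]
6 → replaces 7 → [6, 9, 22, 41]
37 → replaces 41 → [6, 9, 22, 37]
5 → replaces 6 → [5, 9, 22, 37]
Length 4; one witness is 22, 26, 37, 41.

22, 26, 37, 41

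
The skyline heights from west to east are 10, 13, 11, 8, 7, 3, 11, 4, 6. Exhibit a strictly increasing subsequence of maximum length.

3, 4, 6

Patience tails give the LIS length; then backtrack through the dp parents:
10 → extends → [10]
13 → extends → [10, 13]
11 → replaces 13 → [10, 11]
8 → replaces 10 → [8, 11]
7 → replaces 8 → [7, 11]
3 → replaces 7 → [3, 11]
11 → already a tail → [3, 11]
4 → replaces 11 → [3, 4]
6 → extends → [3, 4, 6]
Length 3; one witness is 3, 4, 6.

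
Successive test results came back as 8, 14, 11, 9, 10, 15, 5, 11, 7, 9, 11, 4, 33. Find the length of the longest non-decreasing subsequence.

6

Track the smallest tail for each achievable length (allowing ties):
8 → extends → [8]
14 → extends → [8, 14]
11 → replaces 14 → [8, 11]
9 → replaces 11 → [8, 9]
10 → extends → [8, 9, 10]
15 → extends → [8, 9, 10, 15]
5 → replaces 8 → [5, 9, 10, 15]
11 → replaces 15 → [5, 9, 10, 11]
7 → replaces 9 → [5, 7, 10, 11]
9 → replaces 10 → [5, 7, 9, 11]
11 → extends → [5, 7, 9, 11, 11]
4 → replaces 5 → [4, 7, 9, 11, 11]
33 → extends → [4, 7, 9, 11, 11, 33]
Six tails, so the longest non-decreasing subsequence has length 6 (e.g. 8, 9, 10, 11, 11, 33).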